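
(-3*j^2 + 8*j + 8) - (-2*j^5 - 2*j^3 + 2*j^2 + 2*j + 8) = 2*j^5 + 2*j^3 - 5*j^2 + 6*j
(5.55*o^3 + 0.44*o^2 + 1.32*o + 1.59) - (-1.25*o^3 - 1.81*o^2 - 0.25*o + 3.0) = 6.8*o^3 + 2.25*o^2 + 1.57*o - 1.41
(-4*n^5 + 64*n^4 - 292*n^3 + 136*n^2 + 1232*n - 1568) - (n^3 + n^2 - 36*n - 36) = -4*n^5 + 64*n^4 - 293*n^3 + 135*n^2 + 1268*n - 1532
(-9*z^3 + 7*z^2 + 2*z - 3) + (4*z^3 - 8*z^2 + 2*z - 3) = -5*z^3 - z^2 + 4*z - 6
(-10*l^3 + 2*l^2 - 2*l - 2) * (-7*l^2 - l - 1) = 70*l^5 - 4*l^4 + 22*l^3 + 14*l^2 + 4*l + 2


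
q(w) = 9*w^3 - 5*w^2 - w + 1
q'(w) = 27*w^2 - 10*w - 1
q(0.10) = 0.86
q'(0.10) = -1.73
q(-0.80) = -6.01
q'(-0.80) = 24.28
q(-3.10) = -312.07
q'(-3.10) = 289.47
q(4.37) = 652.23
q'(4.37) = 470.92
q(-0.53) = -1.21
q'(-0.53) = 11.88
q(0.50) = 0.38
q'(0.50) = 0.75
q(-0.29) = 0.65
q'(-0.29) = 4.17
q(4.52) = 725.44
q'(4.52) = 505.42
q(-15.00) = -31484.00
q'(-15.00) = 6224.00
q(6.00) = 1759.00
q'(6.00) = 911.00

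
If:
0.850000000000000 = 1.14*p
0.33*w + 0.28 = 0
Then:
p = 0.75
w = -0.85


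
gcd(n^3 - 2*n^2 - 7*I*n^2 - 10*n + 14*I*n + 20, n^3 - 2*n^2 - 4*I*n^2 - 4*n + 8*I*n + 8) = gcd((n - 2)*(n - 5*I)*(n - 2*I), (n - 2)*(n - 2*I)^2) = n^2 + n*(-2 - 2*I) + 4*I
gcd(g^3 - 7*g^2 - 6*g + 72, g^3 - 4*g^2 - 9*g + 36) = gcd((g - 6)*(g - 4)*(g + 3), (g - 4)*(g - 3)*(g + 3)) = g^2 - g - 12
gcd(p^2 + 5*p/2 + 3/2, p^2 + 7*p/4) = 1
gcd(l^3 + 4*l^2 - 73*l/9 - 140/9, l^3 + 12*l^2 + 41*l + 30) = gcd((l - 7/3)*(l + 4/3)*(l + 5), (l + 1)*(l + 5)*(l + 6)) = l + 5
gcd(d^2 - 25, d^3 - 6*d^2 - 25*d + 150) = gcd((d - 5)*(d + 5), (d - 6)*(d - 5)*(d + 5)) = d^2 - 25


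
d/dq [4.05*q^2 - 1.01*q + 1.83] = 8.1*q - 1.01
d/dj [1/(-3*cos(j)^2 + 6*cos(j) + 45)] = 2*(1 - cos(j))*sin(j)/(3*(sin(j)^2 + 2*cos(j) + 14)^2)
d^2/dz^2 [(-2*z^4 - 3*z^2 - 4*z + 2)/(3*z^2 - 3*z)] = 2*(-2*z^6 + 6*z^5 - 6*z^4 - 7*z^3 + 6*z^2 - 6*z + 2)/(3*z^3*(z^3 - 3*z^2 + 3*z - 1))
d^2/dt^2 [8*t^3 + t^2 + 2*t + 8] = 48*t + 2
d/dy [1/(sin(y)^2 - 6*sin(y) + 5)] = 2*(3 - sin(y))*cos(y)/(sin(y)^2 - 6*sin(y) + 5)^2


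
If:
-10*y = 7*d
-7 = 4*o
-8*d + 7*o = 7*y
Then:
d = -245/62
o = -7/4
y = 343/124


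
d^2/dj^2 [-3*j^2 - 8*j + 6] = -6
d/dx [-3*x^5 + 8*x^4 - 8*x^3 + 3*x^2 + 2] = x*(-15*x^3 + 32*x^2 - 24*x + 6)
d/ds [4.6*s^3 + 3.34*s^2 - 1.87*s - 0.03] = 13.8*s^2 + 6.68*s - 1.87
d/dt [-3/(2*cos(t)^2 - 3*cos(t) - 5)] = 3*(3 - 4*cos(t))*sin(t)/(3*cos(t) - cos(2*t) + 4)^2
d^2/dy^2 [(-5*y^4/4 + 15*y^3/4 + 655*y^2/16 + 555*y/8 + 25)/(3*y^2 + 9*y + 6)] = 5*(-4*y^3 - 12*y^2 - 12*y - 31)/(24*(y^3 + 3*y^2 + 3*y + 1))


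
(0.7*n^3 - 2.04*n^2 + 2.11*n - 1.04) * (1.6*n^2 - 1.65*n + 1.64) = 1.12*n^5 - 4.419*n^4 + 7.89*n^3 - 8.4911*n^2 + 5.1764*n - 1.7056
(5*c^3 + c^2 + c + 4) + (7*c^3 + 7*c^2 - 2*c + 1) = 12*c^3 + 8*c^2 - c + 5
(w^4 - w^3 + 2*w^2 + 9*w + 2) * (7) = 7*w^4 - 7*w^3 + 14*w^2 + 63*w + 14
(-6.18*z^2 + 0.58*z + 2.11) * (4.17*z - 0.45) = -25.7706*z^3 + 5.1996*z^2 + 8.5377*z - 0.9495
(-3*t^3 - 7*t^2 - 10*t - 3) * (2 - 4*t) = 12*t^4 + 22*t^3 + 26*t^2 - 8*t - 6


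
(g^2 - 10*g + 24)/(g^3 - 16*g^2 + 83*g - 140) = (g - 6)/(g^2 - 12*g + 35)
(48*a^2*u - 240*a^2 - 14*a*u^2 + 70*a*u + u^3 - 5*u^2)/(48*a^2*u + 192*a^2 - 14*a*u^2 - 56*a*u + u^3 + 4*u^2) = (u - 5)/(u + 4)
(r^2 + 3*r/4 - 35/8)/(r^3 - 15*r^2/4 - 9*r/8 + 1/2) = (8*r^2 + 6*r - 35)/(8*r^3 - 30*r^2 - 9*r + 4)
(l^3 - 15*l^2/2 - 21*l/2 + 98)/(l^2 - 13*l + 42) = (l^2 - l/2 - 14)/(l - 6)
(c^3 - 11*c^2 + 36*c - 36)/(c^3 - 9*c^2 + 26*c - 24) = (c - 6)/(c - 4)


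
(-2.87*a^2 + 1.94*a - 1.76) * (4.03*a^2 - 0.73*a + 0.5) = -11.5661*a^4 + 9.9133*a^3 - 9.944*a^2 + 2.2548*a - 0.88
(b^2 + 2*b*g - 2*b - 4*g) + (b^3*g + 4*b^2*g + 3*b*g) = b^3*g + 4*b^2*g + b^2 + 5*b*g - 2*b - 4*g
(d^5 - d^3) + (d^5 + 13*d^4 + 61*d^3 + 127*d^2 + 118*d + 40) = 2*d^5 + 13*d^4 + 60*d^3 + 127*d^2 + 118*d + 40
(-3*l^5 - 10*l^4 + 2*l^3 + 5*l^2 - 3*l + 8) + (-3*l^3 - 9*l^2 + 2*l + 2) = -3*l^5 - 10*l^4 - l^3 - 4*l^2 - l + 10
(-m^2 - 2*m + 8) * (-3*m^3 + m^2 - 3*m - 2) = 3*m^5 + 5*m^4 - 23*m^3 + 16*m^2 - 20*m - 16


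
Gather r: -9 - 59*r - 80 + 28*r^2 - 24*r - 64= 28*r^2 - 83*r - 153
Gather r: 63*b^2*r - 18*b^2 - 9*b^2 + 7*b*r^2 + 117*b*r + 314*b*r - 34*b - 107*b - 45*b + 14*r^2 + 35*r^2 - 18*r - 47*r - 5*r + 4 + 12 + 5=-27*b^2 - 186*b + r^2*(7*b + 49) + r*(63*b^2 + 431*b - 70) + 21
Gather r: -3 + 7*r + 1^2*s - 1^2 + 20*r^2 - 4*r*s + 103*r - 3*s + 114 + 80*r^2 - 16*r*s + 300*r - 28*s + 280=100*r^2 + r*(410 - 20*s) - 30*s + 390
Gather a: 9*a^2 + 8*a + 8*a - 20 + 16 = 9*a^2 + 16*a - 4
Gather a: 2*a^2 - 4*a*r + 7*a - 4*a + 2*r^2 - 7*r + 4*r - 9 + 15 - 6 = 2*a^2 + a*(3 - 4*r) + 2*r^2 - 3*r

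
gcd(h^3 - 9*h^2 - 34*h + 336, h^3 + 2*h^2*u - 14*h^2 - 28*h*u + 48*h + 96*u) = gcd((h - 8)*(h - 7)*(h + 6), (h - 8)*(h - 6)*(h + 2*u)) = h - 8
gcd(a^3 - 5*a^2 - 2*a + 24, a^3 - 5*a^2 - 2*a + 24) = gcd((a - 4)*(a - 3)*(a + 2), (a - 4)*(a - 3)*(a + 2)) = a^3 - 5*a^2 - 2*a + 24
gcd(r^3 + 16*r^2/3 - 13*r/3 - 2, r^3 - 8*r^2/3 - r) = r + 1/3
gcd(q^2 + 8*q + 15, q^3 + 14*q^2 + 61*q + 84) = q + 3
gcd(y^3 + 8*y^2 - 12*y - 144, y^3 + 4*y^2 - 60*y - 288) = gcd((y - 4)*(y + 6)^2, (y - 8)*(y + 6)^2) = y^2 + 12*y + 36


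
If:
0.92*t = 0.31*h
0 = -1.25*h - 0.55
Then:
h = -0.44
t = -0.15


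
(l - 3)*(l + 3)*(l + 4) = l^3 + 4*l^2 - 9*l - 36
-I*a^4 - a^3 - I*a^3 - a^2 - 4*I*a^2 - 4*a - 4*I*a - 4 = (a - 2*I)*(a - I)*(a + 2*I)*(-I*a - I)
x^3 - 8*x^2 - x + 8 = (x - 8)*(x - 1)*(x + 1)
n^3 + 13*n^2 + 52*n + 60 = (n + 2)*(n + 5)*(n + 6)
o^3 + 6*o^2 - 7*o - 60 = (o - 3)*(o + 4)*(o + 5)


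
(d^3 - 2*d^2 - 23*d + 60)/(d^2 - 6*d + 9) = (d^2 + d - 20)/(d - 3)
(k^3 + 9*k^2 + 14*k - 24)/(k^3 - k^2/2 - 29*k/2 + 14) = 2*(k + 6)/(2*k - 7)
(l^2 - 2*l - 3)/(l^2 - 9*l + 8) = (l^2 - 2*l - 3)/(l^2 - 9*l + 8)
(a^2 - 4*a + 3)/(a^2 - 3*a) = (a - 1)/a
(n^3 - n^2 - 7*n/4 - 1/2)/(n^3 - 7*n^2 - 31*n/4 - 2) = (n - 2)/(n - 8)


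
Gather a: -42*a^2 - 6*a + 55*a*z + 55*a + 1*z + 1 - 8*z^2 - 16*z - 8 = -42*a^2 + a*(55*z + 49) - 8*z^2 - 15*z - 7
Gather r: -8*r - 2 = -8*r - 2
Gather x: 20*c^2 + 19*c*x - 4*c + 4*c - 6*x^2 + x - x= 20*c^2 + 19*c*x - 6*x^2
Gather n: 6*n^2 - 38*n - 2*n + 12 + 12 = 6*n^2 - 40*n + 24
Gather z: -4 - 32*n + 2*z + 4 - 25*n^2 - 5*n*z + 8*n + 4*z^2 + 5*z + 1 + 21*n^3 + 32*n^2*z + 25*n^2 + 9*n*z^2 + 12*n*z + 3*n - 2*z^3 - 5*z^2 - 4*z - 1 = 21*n^3 - 21*n - 2*z^3 + z^2*(9*n - 1) + z*(32*n^2 + 7*n + 3)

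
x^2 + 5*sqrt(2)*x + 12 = (x + 2*sqrt(2))*(x + 3*sqrt(2))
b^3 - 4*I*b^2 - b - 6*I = (b - 3*I)*(b - 2*I)*(b + I)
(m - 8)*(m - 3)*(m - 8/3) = m^3 - 41*m^2/3 + 160*m/3 - 64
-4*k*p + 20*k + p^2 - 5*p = (-4*k + p)*(p - 5)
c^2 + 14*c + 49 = (c + 7)^2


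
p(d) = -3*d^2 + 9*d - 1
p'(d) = 9 - 6*d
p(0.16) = 0.36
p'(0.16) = 8.04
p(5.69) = -46.92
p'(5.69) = -25.14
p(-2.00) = -31.00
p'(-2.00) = 21.00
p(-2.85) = -51.02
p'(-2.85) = 26.10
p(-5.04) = -122.56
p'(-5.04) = 39.24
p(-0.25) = -3.44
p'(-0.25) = 10.50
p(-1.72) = -25.36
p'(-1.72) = 19.32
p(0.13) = 0.12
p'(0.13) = 8.22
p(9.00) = -163.00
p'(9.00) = -45.00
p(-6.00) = -163.00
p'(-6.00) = 45.00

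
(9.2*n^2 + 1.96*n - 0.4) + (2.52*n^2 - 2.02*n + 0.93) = 11.72*n^2 - 0.0600000000000001*n + 0.53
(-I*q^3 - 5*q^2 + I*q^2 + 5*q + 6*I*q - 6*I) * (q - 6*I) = -I*q^4 - 11*q^3 + I*q^3 + 11*q^2 + 36*I*q^2 + 36*q - 36*I*q - 36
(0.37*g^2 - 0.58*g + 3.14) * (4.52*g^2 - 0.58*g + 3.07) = 1.6724*g^4 - 2.8362*g^3 + 15.6651*g^2 - 3.6018*g + 9.6398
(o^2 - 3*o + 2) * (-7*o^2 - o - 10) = -7*o^4 + 20*o^3 - 21*o^2 + 28*o - 20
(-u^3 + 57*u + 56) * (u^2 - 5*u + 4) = -u^5 + 5*u^4 + 53*u^3 - 229*u^2 - 52*u + 224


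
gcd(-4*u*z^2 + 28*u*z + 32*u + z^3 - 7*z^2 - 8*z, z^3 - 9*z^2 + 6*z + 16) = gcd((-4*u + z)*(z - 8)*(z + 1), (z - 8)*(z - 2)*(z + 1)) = z^2 - 7*z - 8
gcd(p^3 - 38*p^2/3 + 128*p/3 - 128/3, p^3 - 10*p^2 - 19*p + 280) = p - 8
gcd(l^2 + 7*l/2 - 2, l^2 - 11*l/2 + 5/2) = l - 1/2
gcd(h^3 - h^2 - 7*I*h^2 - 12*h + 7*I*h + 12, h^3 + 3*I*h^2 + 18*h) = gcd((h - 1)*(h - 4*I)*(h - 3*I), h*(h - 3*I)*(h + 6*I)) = h - 3*I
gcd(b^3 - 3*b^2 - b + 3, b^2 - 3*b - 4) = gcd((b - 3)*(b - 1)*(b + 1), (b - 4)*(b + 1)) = b + 1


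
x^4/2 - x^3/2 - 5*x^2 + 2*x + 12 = (x/2 + 1)*(x - 3)*(x - 2)*(x + 2)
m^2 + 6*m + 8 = (m + 2)*(m + 4)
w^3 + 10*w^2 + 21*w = w*(w + 3)*(w + 7)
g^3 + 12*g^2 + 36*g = g*(g + 6)^2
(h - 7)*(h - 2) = h^2 - 9*h + 14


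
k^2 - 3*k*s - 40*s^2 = (k - 8*s)*(k + 5*s)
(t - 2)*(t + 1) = t^2 - t - 2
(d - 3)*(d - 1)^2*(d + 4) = d^4 - d^3 - 13*d^2 + 25*d - 12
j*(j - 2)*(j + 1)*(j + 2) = j^4 + j^3 - 4*j^2 - 4*j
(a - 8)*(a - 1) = a^2 - 9*a + 8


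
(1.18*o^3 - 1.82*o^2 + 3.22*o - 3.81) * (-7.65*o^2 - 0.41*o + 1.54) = -9.027*o^5 + 13.4392*o^4 - 22.0696*o^3 + 25.0235*o^2 + 6.5209*o - 5.8674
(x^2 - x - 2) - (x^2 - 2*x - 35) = x + 33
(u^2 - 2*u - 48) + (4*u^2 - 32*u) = 5*u^2 - 34*u - 48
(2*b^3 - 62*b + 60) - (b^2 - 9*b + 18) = 2*b^3 - b^2 - 53*b + 42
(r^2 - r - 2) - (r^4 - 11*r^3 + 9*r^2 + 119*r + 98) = -r^4 + 11*r^3 - 8*r^2 - 120*r - 100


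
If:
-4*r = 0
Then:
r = 0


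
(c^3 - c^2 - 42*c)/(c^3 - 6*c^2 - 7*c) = (c + 6)/(c + 1)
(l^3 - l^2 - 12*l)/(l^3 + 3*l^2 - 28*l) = (l + 3)/(l + 7)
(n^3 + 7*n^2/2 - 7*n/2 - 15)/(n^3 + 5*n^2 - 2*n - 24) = (n + 5/2)/(n + 4)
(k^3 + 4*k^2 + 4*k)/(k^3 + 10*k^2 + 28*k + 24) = k/(k + 6)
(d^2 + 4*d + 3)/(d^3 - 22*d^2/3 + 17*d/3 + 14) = 3*(d + 3)/(3*d^2 - 25*d + 42)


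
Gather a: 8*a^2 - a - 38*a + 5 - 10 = 8*a^2 - 39*a - 5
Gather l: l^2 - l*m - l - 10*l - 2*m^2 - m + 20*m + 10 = l^2 + l*(-m - 11) - 2*m^2 + 19*m + 10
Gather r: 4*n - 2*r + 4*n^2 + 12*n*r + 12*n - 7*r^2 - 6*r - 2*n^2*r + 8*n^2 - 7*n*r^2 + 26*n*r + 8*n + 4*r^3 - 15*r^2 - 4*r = 12*n^2 + 24*n + 4*r^3 + r^2*(-7*n - 22) + r*(-2*n^2 + 38*n - 12)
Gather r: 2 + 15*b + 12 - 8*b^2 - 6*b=-8*b^2 + 9*b + 14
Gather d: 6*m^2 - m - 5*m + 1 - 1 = 6*m^2 - 6*m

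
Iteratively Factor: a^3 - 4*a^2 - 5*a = (a + 1)*(a^2 - 5*a) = (a - 5)*(a + 1)*(a)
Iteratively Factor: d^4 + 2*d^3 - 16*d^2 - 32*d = (d + 4)*(d^3 - 2*d^2 - 8*d) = d*(d + 4)*(d^2 - 2*d - 8) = d*(d + 2)*(d + 4)*(d - 4)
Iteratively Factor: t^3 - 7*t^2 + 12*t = (t - 4)*(t^2 - 3*t) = t*(t - 4)*(t - 3)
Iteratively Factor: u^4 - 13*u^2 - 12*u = (u + 1)*(u^3 - u^2 - 12*u) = (u + 1)*(u + 3)*(u^2 - 4*u) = u*(u + 1)*(u + 3)*(u - 4)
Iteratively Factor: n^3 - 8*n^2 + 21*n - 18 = (n - 2)*(n^2 - 6*n + 9) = (n - 3)*(n - 2)*(n - 3)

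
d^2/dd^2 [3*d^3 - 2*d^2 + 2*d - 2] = 18*d - 4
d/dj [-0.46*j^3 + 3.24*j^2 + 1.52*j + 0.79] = -1.38*j^2 + 6.48*j + 1.52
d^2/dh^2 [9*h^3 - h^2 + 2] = 54*h - 2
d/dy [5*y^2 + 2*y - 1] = 10*y + 2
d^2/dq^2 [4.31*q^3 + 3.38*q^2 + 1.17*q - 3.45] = 25.86*q + 6.76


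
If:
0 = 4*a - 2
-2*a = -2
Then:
No Solution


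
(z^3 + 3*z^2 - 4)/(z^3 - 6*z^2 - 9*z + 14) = (z + 2)/(z - 7)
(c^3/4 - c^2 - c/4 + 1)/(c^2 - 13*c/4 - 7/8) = 2*(-c^3 + 4*c^2 + c - 4)/(-8*c^2 + 26*c + 7)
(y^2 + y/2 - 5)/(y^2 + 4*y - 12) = (y + 5/2)/(y + 6)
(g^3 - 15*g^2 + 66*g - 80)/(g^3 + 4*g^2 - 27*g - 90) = (g^2 - 10*g + 16)/(g^2 + 9*g + 18)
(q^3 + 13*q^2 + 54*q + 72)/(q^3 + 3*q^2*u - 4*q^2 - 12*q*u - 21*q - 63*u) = (q^2 + 10*q + 24)/(q^2 + 3*q*u - 7*q - 21*u)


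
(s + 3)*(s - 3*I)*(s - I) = s^3 + 3*s^2 - 4*I*s^2 - 3*s - 12*I*s - 9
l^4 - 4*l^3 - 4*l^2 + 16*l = l*(l - 4)*(l - 2)*(l + 2)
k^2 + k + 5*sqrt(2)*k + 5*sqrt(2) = (k + 1)*(k + 5*sqrt(2))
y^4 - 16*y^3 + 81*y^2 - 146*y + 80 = (y - 8)*(y - 5)*(y - 2)*(y - 1)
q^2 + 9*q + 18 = (q + 3)*(q + 6)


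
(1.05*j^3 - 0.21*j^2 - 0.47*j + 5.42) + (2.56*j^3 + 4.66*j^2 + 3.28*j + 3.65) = 3.61*j^3 + 4.45*j^2 + 2.81*j + 9.07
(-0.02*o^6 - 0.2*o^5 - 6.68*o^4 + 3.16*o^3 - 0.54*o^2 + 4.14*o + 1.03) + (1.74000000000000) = -0.02*o^6 - 0.2*o^5 - 6.68*o^4 + 3.16*o^3 - 0.54*o^2 + 4.14*o + 2.77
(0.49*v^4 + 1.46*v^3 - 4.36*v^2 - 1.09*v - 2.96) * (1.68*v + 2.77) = 0.8232*v^5 + 3.8101*v^4 - 3.2806*v^3 - 13.9084*v^2 - 7.9921*v - 8.1992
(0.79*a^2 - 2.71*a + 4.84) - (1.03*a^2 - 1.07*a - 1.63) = -0.24*a^2 - 1.64*a + 6.47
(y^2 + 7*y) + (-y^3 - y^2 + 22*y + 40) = -y^3 + 29*y + 40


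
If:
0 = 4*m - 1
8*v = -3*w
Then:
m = 1/4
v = -3*w/8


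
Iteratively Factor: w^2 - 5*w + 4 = (w - 1)*(w - 4)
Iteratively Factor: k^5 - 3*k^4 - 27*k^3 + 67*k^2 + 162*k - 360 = (k - 2)*(k^4 - k^3 - 29*k^2 + 9*k + 180) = (k - 2)*(k + 3)*(k^3 - 4*k^2 - 17*k + 60) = (k - 3)*(k - 2)*(k + 3)*(k^2 - k - 20) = (k - 3)*(k - 2)*(k + 3)*(k + 4)*(k - 5)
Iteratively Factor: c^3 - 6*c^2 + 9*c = (c - 3)*(c^2 - 3*c) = c*(c - 3)*(c - 3)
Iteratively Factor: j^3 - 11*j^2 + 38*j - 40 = (j - 4)*(j^2 - 7*j + 10) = (j - 5)*(j - 4)*(j - 2)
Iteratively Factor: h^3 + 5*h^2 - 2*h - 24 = (h - 2)*(h^2 + 7*h + 12) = (h - 2)*(h + 4)*(h + 3)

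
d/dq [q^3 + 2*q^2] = q*(3*q + 4)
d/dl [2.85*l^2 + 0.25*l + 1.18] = 5.7*l + 0.25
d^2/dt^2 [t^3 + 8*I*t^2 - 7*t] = 6*t + 16*I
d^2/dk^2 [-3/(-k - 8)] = 6/(k + 8)^3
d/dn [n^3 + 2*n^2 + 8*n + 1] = 3*n^2 + 4*n + 8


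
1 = 1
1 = 1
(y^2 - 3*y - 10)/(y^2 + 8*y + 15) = (y^2 - 3*y - 10)/(y^2 + 8*y + 15)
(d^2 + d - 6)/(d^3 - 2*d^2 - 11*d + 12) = (d - 2)/(d^2 - 5*d + 4)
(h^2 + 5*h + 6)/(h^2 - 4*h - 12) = (h + 3)/(h - 6)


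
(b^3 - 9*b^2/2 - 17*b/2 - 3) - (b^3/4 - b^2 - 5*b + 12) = 3*b^3/4 - 7*b^2/2 - 7*b/2 - 15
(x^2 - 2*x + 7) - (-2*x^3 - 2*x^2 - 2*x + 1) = 2*x^3 + 3*x^2 + 6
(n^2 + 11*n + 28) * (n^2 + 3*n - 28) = n^4 + 14*n^3 + 33*n^2 - 224*n - 784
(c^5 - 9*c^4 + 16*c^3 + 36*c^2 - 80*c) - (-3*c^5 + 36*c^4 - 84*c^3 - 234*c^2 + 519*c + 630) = 4*c^5 - 45*c^4 + 100*c^3 + 270*c^2 - 599*c - 630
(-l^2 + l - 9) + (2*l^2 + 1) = l^2 + l - 8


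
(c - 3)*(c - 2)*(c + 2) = c^3 - 3*c^2 - 4*c + 12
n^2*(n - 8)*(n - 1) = n^4 - 9*n^3 + 8*n^2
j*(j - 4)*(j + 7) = j^3 + 3*j^2 - 28*j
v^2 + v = v*(v + 1)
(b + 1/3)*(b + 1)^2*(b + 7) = b^4 + 28*b^3/3 + 18*b^2 + 12*b + 7/3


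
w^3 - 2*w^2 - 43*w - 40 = (w - 8)*(w + 1)*(w + 5)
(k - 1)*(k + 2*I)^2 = k^3 - k^2 + 4*I*k^2 - 4*k - 4*I*k + 4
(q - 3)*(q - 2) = q^2 - 5*q + 6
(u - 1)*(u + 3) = u^2 + 2*u - 3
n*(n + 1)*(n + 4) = n^3 + 5*n^2 + 4*n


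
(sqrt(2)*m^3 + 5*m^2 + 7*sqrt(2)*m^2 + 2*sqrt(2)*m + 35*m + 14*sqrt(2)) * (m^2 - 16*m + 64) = sqrt(2)*m^5 - 9*sqrt(2)*m^4 + 5*m^4 - 46*sqrt(2)*m^3 - 45*m^3 - 240*m^2 + 430*sqrt(2)*m^2 - 96*sqrt(2)*m + 2240*m + 896*sqrt(2)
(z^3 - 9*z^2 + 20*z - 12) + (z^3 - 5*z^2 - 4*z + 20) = 2*z^3 - 14*z^2 + 16*z + 8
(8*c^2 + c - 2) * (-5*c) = -40*c^3 - 5*c^2 + 10*c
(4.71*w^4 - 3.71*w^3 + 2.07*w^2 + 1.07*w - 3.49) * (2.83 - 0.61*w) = -2.8731*w^5 + 15.5924*w^4 - 11.762*w^3 + 5.2054*w^2 + 5.157*w - 9.8767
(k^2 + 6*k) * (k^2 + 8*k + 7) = k^4 + 14*k^3 + 55*k^2 + 42*k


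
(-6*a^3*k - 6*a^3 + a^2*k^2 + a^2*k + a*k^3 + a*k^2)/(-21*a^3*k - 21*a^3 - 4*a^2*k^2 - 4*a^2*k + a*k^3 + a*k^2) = (2*a - k)/(7*a - k)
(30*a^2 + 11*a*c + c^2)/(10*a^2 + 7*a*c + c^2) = (6*a + c)/(2*a + c)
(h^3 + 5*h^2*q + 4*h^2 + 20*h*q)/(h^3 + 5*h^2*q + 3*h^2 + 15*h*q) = (h + 4)/(h + 3)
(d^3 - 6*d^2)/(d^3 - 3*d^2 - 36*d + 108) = d^2/(d^2 + 3*d - 18)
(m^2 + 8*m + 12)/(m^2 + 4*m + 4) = (m + 6)/(m + 2)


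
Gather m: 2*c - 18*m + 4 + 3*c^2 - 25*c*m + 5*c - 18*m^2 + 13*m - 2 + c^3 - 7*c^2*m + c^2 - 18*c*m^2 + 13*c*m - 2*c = c^3 + 4*c^2 + 5*c + m^2*(-18*c - 18) + m*(-7*c^2 - 12*c - 5) + 2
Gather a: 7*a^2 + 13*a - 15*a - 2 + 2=7*a^2 - 2*a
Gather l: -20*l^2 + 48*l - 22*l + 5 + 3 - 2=-20*l^2 + 26*l + 6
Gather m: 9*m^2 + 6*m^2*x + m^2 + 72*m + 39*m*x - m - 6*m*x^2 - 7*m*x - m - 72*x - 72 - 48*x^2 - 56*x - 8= m^2*(6*x + 10) + m*(-6*x^2 + 32*x + 70) - 48*x^2 - 128*x - 80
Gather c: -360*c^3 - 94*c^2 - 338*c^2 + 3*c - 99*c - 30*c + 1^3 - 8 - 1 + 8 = -360*c^3 - 432*c^2 - 126*c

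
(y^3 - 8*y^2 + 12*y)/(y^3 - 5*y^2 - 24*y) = (-y^2 + 8*y - 12)/(-y^2 + 5*y + 24)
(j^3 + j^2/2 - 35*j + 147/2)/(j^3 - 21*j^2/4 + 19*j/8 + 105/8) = 4*(j + 7)/(4*j + 5)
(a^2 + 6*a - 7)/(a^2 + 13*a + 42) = (a - 1)/(a + 6)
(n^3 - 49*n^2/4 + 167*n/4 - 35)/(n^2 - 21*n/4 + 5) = n - 7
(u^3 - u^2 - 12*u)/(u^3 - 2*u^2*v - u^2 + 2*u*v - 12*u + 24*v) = u/(u - 2*v)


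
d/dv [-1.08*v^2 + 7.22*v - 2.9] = 7.22 - 2.16*v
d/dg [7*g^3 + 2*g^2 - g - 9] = 21*g^2 + 4*g - 1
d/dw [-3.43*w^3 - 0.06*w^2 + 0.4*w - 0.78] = -10.29*w^2 - 0.12*w + 0.4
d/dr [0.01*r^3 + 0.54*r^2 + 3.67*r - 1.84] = 0.03*r^2 + 1.08*r + 3.67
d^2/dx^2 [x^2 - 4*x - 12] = 2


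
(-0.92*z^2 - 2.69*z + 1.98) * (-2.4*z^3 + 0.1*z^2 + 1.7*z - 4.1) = 2.208*z^5 + 6.364*z^4 - 6.585*z^3 - 0.602999999999999*z^2 + 14.395*z - 8.118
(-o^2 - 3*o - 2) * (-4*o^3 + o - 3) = 4*o^5 + 12*o^4 + 7*o^3 + 7*o + 6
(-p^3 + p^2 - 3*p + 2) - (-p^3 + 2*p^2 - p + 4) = -p^2 - 2*p - 2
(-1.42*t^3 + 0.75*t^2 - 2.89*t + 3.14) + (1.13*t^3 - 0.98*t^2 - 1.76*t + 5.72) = -0.29*t^3 - 0.23*t^2 - 4.65*t + 8.86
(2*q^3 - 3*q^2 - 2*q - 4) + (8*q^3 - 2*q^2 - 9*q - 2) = 10*q^3 - 5*q^2 - 11*q - 6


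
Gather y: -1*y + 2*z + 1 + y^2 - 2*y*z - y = y^2 + y*(-2*z - 2) + 2*z + 1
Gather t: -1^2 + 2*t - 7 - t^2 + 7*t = -t^2 + 9*t - 8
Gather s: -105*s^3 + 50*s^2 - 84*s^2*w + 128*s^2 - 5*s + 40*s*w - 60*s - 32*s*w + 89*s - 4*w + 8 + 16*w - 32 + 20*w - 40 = -105*s^3 + s^2*(178 - 84*w) + s*(8*w + 24) + 32*w - 64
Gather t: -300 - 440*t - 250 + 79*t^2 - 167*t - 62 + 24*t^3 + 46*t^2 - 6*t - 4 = 24*t^3 + 125*t^2 - 613*t - 616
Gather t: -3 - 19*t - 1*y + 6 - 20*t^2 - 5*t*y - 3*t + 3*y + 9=-20*t^2 + t*(-5*y - 22) + 2*y + 12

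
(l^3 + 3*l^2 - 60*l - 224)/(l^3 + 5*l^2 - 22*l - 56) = (l^2 - 4*l - 32)/(l^2 - 2*l - 8)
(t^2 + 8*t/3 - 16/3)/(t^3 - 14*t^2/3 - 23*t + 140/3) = (3*t - 4)/(3*t^2 - 26*t + 35)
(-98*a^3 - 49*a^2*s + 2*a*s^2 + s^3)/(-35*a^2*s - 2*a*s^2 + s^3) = (14*a^2 + 9*a*s + s^2)/(s*(5*a + s))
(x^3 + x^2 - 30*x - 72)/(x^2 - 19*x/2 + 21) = 2*(x^2 + 7*x + 12)/(2*x - 7)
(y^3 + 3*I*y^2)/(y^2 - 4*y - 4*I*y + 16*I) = y^2*(y + 3*I)/(y^2 - 4*y - 4*I*y + 16*I)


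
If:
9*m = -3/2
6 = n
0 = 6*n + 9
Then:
No Solution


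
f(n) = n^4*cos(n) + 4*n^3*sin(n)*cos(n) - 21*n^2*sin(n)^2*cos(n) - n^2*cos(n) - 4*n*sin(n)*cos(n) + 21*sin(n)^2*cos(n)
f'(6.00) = 2107.89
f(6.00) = 929.36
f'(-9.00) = 4746.20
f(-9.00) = -6725.57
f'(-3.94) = -241.35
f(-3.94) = 66.26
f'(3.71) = 282.64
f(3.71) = 3.32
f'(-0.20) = -5.47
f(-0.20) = 0.59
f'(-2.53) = 121.51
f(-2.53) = -23.38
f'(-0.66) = 1.65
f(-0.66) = 2.60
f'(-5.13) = -40.52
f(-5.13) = -102.53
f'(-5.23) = -273.84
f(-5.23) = -87.17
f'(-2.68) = 137.95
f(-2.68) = -43.13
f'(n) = -n^4*sin(n) - 4*n^3*sin(n)^2 + 4*n^3*cos(n)^2 + 4*n^3*cos(n) + 21*n^2*sin(n)^3 - 42*n^2*sin(n)*cos(n)^2 + 12*n^2*sin(n)*cos(n) + n^2*sin(n) - 42*n*sin(n)^2*cos(n) + 4*n*sin(n)^2 - 4*n*cos(n)^2 - 2*n*cos(n) - 21*sin(n)^3 + 42*sin(n)*cos(n)^2 - 4*sin(n)*cos(n)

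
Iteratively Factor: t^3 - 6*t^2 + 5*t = (t - 1)*(t^2 - 5*t) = t*(t - 1)*(t - 5)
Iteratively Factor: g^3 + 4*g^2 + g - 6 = (g + 3)*(g^2 + g - 2) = (g + 2)*(g + 3)*(g - 1)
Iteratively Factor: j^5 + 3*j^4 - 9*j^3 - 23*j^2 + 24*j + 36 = (j - 2)*(j^4 + 5*j^3 + j^2 - 21*j - 18) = (j - 2)*(j + 3)*(j^3 + 2*j^2 - 5*j - 6) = (j - 2)*(j + 3)^2*(j^2 - j - 2) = (j - 2)^2*(j + 3)^2*(j + 1)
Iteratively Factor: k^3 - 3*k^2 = (k)*(k^2 - 3*k) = k^2*(k - 3)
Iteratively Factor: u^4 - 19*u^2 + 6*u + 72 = (u - 3)*(u^3 + 3*u^2 - 10*u - 24) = (u - 3)*(u + 4)*(u^2 - u - 6) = (u - 3)^2*(u + 4)*(u + 2)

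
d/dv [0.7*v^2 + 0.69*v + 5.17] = 1.4*v + 0.69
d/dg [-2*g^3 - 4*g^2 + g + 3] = -6*g^2 - 8*g + 1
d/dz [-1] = 0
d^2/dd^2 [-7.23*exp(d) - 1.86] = -7.23*exp(d)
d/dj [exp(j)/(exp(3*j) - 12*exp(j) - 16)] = (-3*(exp(2*j) - 4)*exp(j) + exp(3*j) - 12*exp(j) - 16)*exp(j)/(-exp(3*j) + 12*exp(j) + 16)^2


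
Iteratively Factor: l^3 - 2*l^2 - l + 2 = (l - 2)*(l^2 - 1) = (l - 2)*(l - 1)*(l + 1)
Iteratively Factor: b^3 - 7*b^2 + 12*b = (b - 4)*(b^2 - 3*b) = b*(b - 4)*(b - 3)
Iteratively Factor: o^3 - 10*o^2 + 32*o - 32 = (o - 2)*(o^2 - 8*o + 16) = (o - 4)*(o - 2)*(o - 4)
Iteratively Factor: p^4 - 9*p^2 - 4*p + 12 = (p + 2)*(p^3 - 2*p^2 - 5*p + 6) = (p - 3)*(p + 2)*(p^2 + p - 2) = (p - 3)*(p - 1)*(p + 2)*(p + 2)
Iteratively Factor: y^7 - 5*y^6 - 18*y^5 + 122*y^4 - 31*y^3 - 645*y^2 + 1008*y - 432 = (y - 4)*(y^6 - y^5 - 22*y^4 + 34*y^3 + 105*y^2 - 225*y + 108) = (y - 4)*(y - 3)*(y^5 + 2*y^4 - 16*y^3 - 14*y^2 + 63*y - 36) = (y - 4)*(y - 3)*(y - 1)*(y^4 + 3*y^3 - 13*y^2 - 27*y + 36) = (y - 4)*(y - 3)*(y - 1)^2*(y^3 + 4*y^2 - 9*y - 36) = (y - 4)*(y - 3)^2*(y - 1)^2*(y^2 + 7*y + 12) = (y - 4)*(y - 3)^2*(y - 1)^2*(y + 3)*(y + 4)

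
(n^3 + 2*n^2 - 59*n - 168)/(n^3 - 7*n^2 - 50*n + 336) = (n + 3)/(n - 6)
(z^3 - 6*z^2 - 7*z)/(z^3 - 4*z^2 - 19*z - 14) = z/(z + 2)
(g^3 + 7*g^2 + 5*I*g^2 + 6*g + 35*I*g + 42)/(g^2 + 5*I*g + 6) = g + 7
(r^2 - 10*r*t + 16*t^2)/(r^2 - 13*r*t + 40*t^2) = (r - 2*t)/(r - 5*t)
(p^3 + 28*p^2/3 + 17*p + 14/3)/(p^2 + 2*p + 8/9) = 3*(3*p^3 + 28*p^2 + 51*p + 14)/(9*p^2 + 18*p + 8)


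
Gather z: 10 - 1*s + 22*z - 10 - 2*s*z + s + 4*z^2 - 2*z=4*z^2 + z*(20 - 2*s)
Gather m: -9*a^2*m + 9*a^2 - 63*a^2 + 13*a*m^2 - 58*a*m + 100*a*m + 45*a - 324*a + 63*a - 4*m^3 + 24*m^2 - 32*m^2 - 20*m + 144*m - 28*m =-54*a^2 - 216*a - 4*m^3 + m^2*(13*a - 8) + m*(-9*a^2 + 42*a + 96)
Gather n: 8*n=8*n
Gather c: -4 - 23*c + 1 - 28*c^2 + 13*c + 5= -28*c^2 - 10*c + 2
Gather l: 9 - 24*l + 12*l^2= 12*l^2 - 24*l + 9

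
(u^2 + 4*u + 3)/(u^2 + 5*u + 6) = (u + 1)/(u + 2)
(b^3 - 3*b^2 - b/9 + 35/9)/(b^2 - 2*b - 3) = (b^2 - 4*b + 35/9)/(b - 3)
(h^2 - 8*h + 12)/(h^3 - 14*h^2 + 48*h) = (h - 2)/(h*(h - 8))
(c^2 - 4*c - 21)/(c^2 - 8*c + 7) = (c + 3)/(c - 1)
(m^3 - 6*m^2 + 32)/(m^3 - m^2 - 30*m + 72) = (m^2 - 2*m - 8)/(m^2 + 3*m - 18)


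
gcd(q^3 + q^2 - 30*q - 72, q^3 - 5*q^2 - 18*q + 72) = q^2 - 2*q - 24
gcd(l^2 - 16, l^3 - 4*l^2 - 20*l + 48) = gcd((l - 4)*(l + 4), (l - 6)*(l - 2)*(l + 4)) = l + 4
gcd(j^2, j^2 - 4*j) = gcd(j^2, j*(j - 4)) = j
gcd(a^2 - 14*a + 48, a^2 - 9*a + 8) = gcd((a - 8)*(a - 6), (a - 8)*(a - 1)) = a - 8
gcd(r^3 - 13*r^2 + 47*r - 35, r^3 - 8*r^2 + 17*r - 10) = r^2 - 6*r + 5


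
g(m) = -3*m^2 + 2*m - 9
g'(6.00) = -34.00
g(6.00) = -105.00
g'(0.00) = 2.00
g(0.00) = -9.00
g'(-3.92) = 25.52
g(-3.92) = -62.94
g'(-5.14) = 32.84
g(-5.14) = -98.54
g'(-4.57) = 29.42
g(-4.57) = -80.79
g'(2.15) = -10.90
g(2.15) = -18.57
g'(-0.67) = 6.02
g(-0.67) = -11.69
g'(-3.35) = 22.10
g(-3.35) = -49.37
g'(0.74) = -2.44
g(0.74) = -9.16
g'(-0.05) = 2.30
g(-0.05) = -9.11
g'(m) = 2 - 6*m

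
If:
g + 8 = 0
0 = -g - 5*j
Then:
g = -8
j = 8/5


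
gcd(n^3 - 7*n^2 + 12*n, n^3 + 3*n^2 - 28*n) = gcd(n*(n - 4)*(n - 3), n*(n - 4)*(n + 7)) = n^2 - 4*n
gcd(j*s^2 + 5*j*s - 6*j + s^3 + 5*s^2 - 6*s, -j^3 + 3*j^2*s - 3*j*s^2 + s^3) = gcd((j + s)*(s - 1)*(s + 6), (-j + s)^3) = 1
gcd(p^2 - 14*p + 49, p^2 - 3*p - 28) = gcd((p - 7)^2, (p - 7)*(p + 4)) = p - 7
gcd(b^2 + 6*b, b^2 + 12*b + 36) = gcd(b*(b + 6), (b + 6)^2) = b + 6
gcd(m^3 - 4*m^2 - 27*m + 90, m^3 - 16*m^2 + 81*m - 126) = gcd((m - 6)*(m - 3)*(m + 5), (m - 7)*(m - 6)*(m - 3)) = m^2 - 9*m + 18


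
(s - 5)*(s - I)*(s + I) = s^3 - 5*s^2 + s - 5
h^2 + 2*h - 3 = (h - 1)*(h + 3)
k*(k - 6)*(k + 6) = k^3 - 36*k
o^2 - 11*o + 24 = (o - 8)*(o - 3)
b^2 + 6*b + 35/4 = (b + 5/2)*(b + 7/2)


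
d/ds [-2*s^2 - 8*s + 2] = -4*s - 8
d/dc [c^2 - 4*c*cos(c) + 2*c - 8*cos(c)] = 4*c*sin(c) + 2*c + 8*sin(c) - 4*cos(c) + 2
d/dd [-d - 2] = -1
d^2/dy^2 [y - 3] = 0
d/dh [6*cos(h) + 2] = -6*sin(h)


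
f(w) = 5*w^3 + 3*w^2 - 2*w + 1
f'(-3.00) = 115.00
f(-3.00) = -101.00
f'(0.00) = -2.00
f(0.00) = 1.00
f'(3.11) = 161.74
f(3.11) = 174.20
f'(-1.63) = 28.07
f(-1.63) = -9.42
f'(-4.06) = 220.89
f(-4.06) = -276.05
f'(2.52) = 108.38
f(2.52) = 95.03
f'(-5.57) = 429.95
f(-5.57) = -758.83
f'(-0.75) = 1.94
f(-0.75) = 2.08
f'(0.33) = 1.61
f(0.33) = 0.85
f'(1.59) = 45.46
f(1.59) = 25.50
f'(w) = 15*w^2 + 6*w - 2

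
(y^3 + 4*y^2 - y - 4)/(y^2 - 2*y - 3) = (y^2 + 3*y - 4)/(y - 3)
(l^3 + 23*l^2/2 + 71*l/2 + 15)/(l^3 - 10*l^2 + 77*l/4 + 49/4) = 2*(l^2 + 11*l + 30)/(2*l^2 - 21*l + 49)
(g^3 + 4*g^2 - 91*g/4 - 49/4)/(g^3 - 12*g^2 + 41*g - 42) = (4*g^3 + 16*g^2 - 91*g - 49)/(4*(g^3 - 12*g^2 + 41*g - 42))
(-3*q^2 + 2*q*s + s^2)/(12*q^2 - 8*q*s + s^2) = (-3*q^2 + 2*q*s + s^2)/(12*q^2 - 8*q*s + s^2)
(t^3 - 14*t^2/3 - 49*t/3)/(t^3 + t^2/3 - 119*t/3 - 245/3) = t/(t + 5)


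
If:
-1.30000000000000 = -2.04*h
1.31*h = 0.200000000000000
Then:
No Solution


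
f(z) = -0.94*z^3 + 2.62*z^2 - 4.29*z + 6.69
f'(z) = -2.82*z^2 + 5.24*z - 4.29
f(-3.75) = 109.19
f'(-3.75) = -63.60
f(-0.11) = 7.19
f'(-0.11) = -4.90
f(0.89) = 4.28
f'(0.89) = -1.86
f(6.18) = -141.63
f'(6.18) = -79.61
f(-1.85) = 29.55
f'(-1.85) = -23.64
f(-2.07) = 35.13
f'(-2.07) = -27.22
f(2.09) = 0.59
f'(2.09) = -5.66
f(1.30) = 3.48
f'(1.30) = -2.24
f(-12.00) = 2059.77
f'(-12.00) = -473.25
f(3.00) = -7.98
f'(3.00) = -13.95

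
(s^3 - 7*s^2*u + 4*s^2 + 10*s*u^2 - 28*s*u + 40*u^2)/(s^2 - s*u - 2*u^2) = (s^2 - 5*s*u + 4*s - 20*u)/(s + u)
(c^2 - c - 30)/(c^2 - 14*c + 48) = (c + 5)/(c - 8)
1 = 1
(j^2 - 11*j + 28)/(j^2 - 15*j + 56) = (j - 4)/(j - 8)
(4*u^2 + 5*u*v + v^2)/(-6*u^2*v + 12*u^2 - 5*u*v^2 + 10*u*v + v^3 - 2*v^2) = (-4*u - v)/(6*u*v - 12*u - v^2 + 2*v)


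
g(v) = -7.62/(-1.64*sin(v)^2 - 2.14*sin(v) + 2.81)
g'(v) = -7.62*(3.28*sin(v)*cos(v) + 2.14*cos(v))/(-1.64*sin(v)^2 - 2.14*sin(v) + 2.81)^2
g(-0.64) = -2.18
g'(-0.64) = -0.09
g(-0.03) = -2.65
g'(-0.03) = -1.88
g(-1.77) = -2.29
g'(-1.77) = -0.15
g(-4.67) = 7.90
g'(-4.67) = 1.88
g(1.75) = 8.62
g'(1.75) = 9.34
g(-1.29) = -2.27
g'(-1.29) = 0.19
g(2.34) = -17.89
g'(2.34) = 131.37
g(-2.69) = -2.22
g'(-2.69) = 0.41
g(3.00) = -3.08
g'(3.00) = 3.20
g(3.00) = -3.08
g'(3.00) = 3.20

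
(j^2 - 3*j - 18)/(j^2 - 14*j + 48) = (j + 3)/(j - 8)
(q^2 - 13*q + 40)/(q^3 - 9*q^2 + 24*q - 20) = (q - 8)/(q^2 - 4*q + 4)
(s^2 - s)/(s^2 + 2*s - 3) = s/(s + 3)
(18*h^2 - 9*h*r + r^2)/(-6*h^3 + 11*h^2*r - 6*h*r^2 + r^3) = (-6*h + r)/(2*h^2 - 3*h*r + r^2)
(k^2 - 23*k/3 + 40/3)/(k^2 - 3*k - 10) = (k - 8/3)/(k + 2)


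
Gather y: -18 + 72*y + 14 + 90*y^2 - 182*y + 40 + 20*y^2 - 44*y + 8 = 110*y^2 - 154*y + 44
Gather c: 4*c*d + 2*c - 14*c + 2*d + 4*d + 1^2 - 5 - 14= c*(4*d - 12) + 6*d - 18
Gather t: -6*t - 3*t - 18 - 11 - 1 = -9*t - 30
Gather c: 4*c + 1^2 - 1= 4*c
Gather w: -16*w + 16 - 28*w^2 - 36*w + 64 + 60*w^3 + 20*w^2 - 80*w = 60*w^3 - 8*w^2 - 132*w + 80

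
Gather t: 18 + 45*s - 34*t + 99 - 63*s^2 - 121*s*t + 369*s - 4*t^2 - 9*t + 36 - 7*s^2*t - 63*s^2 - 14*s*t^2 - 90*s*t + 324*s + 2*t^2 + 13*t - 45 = -126*s^2 + 738*s + t^2*(-14*s - 2) + t*(-7*s^2 - 211*s - 30) + 108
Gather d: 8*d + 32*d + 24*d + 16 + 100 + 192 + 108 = 64*d + 416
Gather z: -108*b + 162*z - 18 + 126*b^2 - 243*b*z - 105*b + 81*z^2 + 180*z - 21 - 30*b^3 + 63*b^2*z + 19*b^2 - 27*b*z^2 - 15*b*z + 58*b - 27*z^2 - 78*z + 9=-30*b^3 + 145*b^2 - 155*b + z^2*(54 - 27*b) + z*(63*b^2 - 258*b + 264) - 30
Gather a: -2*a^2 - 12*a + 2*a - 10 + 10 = -2*a^2 - 10*a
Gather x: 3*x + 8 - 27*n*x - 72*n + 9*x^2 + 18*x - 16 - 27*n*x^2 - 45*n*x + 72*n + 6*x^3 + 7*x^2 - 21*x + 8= -72*n*x + 6*x^3 + x^2*(16 - 27*n)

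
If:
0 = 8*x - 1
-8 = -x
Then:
No Solution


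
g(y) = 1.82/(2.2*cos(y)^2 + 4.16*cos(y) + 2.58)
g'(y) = 1.82*(4.4*sin(y)*cos(y) + 4.16*sin(y))/(2.2*cos(y)^2 + 4.16*cos(y) + 2.58)^2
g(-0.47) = 0.23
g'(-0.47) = -0.10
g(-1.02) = 0.34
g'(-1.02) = -0.35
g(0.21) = 0.21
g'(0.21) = 0.04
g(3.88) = 2.58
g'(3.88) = -2.22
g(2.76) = 2.96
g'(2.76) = 0.14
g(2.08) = 1.69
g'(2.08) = 2.77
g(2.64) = 2.92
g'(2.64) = 0.68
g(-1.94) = 1.33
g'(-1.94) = -2.34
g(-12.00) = 0.24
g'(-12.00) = 0.13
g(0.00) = 0.20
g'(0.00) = 0.00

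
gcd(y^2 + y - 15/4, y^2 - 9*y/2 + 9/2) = y - 3/2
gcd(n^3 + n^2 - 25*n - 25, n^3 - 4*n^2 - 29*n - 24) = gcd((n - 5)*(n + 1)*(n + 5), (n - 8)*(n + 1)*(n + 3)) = n + 1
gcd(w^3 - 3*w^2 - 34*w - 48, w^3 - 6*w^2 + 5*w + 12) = 1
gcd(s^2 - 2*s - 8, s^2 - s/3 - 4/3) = 1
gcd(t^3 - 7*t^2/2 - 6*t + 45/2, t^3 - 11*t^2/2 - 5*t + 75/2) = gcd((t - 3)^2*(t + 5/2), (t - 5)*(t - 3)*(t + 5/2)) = t^2 - t/2 - 15/2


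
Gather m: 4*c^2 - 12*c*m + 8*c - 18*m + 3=4*c^2 + 8*c + m*(-12*c - 18) + 3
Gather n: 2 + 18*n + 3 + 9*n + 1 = 27*n + 6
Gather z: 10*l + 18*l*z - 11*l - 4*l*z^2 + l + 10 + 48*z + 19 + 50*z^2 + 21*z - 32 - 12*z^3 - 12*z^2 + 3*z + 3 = -12*z^3 + z^2*(38 - 4*l) + z*(18*l + 72)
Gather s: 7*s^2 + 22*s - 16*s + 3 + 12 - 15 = 7*s^2 + 6*s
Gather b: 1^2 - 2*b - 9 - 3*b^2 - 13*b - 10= -3*b^2 - 15*b - 18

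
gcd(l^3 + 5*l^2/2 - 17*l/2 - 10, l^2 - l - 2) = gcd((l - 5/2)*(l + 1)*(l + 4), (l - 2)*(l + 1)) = l + 1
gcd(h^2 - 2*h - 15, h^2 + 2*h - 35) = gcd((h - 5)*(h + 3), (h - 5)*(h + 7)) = h - 5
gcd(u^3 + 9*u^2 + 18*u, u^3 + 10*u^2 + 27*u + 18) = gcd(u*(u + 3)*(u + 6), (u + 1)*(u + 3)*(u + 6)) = u^2 + 9*u + 18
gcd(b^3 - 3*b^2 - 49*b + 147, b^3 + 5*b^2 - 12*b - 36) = b - 3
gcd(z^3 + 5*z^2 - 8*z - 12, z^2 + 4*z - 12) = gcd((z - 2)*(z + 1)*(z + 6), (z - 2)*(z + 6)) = z^2 + 4*z - 12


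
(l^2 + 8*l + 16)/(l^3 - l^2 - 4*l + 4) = (l^2 + 8*l + 16)/(l^3 - l^2 - 4*l + 4)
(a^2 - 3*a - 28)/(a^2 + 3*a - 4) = (a - 7)/(a - 1)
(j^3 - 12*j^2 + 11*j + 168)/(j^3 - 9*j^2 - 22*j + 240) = (j^2 - 4*j - 21)/(j^2 - j - 30)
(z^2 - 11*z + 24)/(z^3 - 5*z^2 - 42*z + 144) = 1/(z + 6)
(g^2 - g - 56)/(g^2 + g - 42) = (g - 8)/(g - 6)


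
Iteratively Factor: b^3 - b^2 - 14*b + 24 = (b + 4)*(b^2 - 5*b + 6) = (b - 3)*(b + 4)*(b - 2)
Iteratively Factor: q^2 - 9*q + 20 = (q - 4)*(q - 5)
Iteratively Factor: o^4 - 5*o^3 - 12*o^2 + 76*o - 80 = (o - 5)*(o^3 - 12*o + 16) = (o - 5)*(o - 2)*(o^2 + 2*o - 8) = (o - 5)*(o - 2)^2*(o + 4)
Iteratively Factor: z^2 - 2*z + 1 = (z - 1)*(z - 1)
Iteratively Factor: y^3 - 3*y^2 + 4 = (y - 2)*(y^2 - y - 2) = (y - 2)^2*(y + 1)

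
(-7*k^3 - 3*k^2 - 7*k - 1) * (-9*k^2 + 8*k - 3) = 63*k^5 - 29*k^4 + 60*k^3 - 38*k^2 + 13*k + 3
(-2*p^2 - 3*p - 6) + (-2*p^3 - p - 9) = -2*p^3 - 2*p^2 - 4*p - 15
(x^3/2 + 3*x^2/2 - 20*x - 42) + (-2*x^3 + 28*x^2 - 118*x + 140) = -3*x^3/2 + 59*x^2/2 - 138*x + 98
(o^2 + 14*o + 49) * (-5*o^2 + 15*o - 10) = -5*o^4 - 55*o^3 - 45*o^2 + 595*o - 490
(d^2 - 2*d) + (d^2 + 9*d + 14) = 2*d^2 + 7*d + 14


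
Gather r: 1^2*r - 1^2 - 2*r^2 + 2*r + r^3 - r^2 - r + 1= r^3 - 3*r^2 + 2*r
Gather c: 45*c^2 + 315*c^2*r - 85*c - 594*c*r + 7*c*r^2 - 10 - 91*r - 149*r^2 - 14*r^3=c^2*(315*r + 45) + c*(7*r^2 - 594*r - 85) - 14*r^3 - 149*r^2 - 91*r - 10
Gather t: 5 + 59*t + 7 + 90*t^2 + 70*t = 90*t^2 + 129*t + 12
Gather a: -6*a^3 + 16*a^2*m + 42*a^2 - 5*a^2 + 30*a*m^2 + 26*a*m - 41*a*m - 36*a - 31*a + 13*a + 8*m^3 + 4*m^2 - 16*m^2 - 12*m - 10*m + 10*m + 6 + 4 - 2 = -6*a^3 + a^2*(16*m + 37) + a*(30*m^2 - 15*m - 54) + 8*m^3 - 12*m^2 - 12*m + 8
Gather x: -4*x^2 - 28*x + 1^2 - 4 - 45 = -4*x^2 - 28*x - 48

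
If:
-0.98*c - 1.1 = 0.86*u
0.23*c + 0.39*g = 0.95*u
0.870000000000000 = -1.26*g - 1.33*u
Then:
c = -0.83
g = -0.33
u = -0.34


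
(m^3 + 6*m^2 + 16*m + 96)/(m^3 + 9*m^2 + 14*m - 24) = (m^2 + 16)/(m^2 + 3*m - 4)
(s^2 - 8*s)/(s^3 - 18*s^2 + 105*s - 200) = s/(s^2 - 10*s + 25)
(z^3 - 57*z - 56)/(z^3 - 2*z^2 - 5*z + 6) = (z^3 - 57*z - 56)/(z^3 - 2*z^2 - 5*z + 6)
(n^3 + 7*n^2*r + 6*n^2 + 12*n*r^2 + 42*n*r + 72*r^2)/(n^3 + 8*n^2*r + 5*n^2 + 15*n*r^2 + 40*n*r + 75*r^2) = (n^2 + 4*n*r + 6*n + 24*r)/(n^2 + 5*n*r + 5*n + 25*r)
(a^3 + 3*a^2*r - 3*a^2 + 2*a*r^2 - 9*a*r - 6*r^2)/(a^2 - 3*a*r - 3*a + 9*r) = (-a^2 - 3*a*r - 2*r^2)/(-a + 3*r)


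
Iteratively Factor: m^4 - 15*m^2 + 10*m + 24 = (m - 2)*(m^3 + 2*m^2 - 11*m - 12) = (m - 3)*(m - 2)*(m^2 + 5*m + 4) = (m - 3)*(m - 2)*(m + 1)*(m + 4)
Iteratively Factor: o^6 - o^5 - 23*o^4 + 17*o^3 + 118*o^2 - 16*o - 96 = (o + 4)*(o^5 - 5*o^4 - 3*o^3 + 29*o^2 + 2*o - 24) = (o - 4)*(o + 4)*(o^4 - o^3 - 7*o^2 + o + 6) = (o - 4)*(o + 2)*(o + 4)*(o^3 - 3*o^2 - o + 3) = (o - 4)*(o - 3)*(o + 2)*(o + 4)*(o^2 - 1) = (o - 4)*(o - 3)*(o + 1)*(o + 2)*(o + 4)*(o - 1)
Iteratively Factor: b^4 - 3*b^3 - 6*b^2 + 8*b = (b - 1)*(b^3 - 2*b^2 - 8*b) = (b - 4)*(b - 1)*(b^2 + 2*b) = (b - 4)*(b - 1)*(b + 2)*(b)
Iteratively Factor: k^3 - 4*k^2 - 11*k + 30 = (k - 5)*(k^2 + k - 6) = (k - 5)*(k + 3)*(k - 2)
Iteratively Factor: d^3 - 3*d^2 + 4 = (d + 1)*(d^2 - 4*d + 4) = (d - 2)*(d + 1)*(d - 2)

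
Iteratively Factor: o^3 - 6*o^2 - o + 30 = (o - 5)*(o^2 - o - 6) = (o - 5)*(o - 3)*(o + 2)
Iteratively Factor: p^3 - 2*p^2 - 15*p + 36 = (p - 3)*(p^2 + p - 12) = (p - 3)^2*(p + 4)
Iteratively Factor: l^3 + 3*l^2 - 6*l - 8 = (l - 2)*(l^2 + 5*l + 4) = (l - 2)*(l + 1)*(l + 4)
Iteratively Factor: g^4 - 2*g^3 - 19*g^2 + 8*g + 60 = (g + 3)*(g^3 - 5*g^2 - 4*g + 20) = (g - 2)*(g + 3)*(g^2 - 3*g - 10) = (g - 5)*(g - 2)*(g + 3)*(g + 2)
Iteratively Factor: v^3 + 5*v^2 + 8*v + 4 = (v + 2)*(v^2 + 3*v + 2) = (v + 1)*(v + 2)*(v + 2)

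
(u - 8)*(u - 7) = u^2 - 15*u + 56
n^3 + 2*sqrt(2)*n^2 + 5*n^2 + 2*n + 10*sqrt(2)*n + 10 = (n + 5)*(n + sqrt(2))^2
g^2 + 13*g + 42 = (g + 6)*(g + 7)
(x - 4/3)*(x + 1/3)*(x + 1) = x^3 - 13*x/9 - 4/9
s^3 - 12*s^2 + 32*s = s*(s - 8)*(s - 4)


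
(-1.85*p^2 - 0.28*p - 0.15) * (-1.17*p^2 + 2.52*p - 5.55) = 2.1645*p^4 - 4.3344*p^3 + 9.7374*p^2 + 1.176*p + 0.8325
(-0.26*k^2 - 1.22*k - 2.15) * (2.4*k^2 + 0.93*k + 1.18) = -0.624*k^4 - 3.1698*k^3 - 6.6014*k^2 - 3.4391*k - 2.537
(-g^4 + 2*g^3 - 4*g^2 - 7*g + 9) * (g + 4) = -g^5 - 2*g^4 + 4*g^3 - 23*g^2 - 19*g + 36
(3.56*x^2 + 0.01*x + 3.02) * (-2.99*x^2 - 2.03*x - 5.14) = -10.6444*x^4 - 7.2567*x^3 - 27.3485*x^2 - 6.182*x - 15.5228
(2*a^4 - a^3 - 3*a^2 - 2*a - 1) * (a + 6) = 2*a^5 + 11*a^4 - 9*a^3 - 20*a^2 - 13*a - 6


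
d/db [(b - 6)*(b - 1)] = 2*b - 7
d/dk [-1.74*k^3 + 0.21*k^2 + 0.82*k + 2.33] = -5.22*k^2 + 0.42*k + 0.82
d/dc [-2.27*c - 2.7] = -2.27000000000000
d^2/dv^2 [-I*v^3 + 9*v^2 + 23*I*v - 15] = -6*I*v + 18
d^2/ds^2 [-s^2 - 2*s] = -2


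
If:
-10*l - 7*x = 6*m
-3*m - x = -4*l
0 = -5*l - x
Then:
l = 0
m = 0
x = 0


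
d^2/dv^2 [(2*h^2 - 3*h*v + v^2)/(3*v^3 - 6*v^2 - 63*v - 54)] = 2*((-(3*h - 2*v)*(-3*v^2 + 4*v + 21) - (3*v - 2)*(2*h^2 - 3*h*v + v^2))*(-v^3 + 2*v^2 + 21*v + 18) - (2*h^2 - 3*h*v + v^2)*(-3*v^2 + 4*v + 21)^2 - (-v^3 + 2*v^2 + 21*v + 18)^2)/(3*(-v^3 + 2*v^2 + 21*v + 18)^3)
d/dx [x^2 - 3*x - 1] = 2*x - 3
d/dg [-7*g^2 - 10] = -14*g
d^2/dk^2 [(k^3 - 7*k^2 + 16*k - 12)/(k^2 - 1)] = 2*(17*k^3 - 57*k^2 + 51*k - 19)/(k^6 - 3*k^4 + 3*k^2 - 1)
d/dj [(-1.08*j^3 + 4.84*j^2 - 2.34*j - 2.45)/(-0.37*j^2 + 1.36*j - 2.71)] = (0.3996*j^4 - 2.9376*j^3 + 14.497*j^2 - 28.0458*j + 9.6734)/(0.1369*j^4 - 1.0064*j^3 + 3.855*j^2 - 7.3712*j + 7.3441)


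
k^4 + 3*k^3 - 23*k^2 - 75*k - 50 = (k - 5)*(k + 1)*(k + 2)*(k + 5)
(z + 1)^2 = z^2 + 2*z + 1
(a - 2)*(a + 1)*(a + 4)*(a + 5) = a^4 + 8*a^3 + 9*a^2 - 38*a - 40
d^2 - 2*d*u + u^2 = (-d + u)^2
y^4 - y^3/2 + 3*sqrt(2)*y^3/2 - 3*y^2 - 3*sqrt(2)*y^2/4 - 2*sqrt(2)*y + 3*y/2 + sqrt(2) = (y - 1/2)*(y - sqrt(2))*(y + sqrt(2)/2)*(y + 2*sqrt(2))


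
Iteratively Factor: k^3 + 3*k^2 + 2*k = (k + 2)*(k^2 + k) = (k + 1)*(k + 2)*(k)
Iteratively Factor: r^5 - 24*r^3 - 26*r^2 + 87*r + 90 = (r + 1)*(r^4 - r^3 - 23*r^2 - 3*r + 90) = (r + 1)*(r + 3)*(r^3 - 4*r^2 - 11*r + 30) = (r - 5)*(r + 1)*(r + 3)*(r^2 + r - 6) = (r - 5)*(r - 2)*(r + 1)*(r + 3)*(r + 3)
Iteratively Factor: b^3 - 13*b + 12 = (b - 1)*(b^2 + b - 12) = (b - 1)*(b + 4)*(b - 3)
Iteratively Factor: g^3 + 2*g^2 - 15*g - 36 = (g + 3)*(g^2 - g - 12) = (g + 3)^2*(g - 4)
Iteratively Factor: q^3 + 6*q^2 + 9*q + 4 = (q + 4)*(q^2 + 2*q + 1) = (q + 1)*(q + 4)*(q + 1)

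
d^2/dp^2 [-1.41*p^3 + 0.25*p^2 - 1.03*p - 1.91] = 0.5 - 8.46*p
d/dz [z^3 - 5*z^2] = z*(3*z - 10)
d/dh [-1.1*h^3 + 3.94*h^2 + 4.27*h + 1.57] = -3.3*h^2 + 7.88*h + 4.27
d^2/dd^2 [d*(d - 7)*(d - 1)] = 6*d - 16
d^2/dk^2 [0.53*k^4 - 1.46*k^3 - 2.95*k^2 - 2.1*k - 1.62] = 6.36*k^2 - 8.76*k - 5.9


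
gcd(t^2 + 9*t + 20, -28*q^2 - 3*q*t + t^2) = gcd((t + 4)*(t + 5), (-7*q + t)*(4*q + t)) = 1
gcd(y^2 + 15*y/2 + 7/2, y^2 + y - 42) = y + 7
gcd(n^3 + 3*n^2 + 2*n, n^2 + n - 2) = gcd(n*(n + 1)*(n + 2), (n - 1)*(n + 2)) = n + 2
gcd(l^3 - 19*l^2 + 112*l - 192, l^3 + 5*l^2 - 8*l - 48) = l - 3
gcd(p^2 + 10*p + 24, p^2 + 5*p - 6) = p + 6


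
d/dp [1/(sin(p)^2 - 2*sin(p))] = 2*(1 - sin(p))*cos(p)/((sin(p) - 2)^2*sin(p)^2)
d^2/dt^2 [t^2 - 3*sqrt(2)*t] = 2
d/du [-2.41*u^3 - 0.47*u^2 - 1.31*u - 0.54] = -7.23*u^2 - 0.94*u - 1.31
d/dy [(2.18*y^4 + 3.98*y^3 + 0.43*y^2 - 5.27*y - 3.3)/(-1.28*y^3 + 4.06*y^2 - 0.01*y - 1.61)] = (-2.7904*y^6 + 17.7016*y^5 + 16.6438*y^4 - 27.61*y^3 - 10.5035*y^2 + 25.4114*y + 8.4517)/(1.6384*y^6 - 10.3936*y^5 + 16.5092*y^4 + 4.0404*y^3 - 13.0731*y^2 + 0.0322*y + 2.5921)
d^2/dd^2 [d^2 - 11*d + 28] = 2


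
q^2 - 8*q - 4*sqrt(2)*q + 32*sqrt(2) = (q - 8)*(q - 4*sqrt(2))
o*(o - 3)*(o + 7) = o^3 + 4*o^2 - 21*o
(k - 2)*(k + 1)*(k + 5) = k^3 + 4*k^2 - 7*k - 10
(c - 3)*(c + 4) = c^2 + c - 12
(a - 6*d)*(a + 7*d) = a^2 + a*d - 42*d^2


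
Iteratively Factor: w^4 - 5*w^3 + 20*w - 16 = (w - 4)*(w^3 - w^2 - 4*w + 4) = (w - 4)*(w + 2)*(w^2 - 3*w + 2) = (w - 4)*(w - 2)*(w + 2)*(w - 1)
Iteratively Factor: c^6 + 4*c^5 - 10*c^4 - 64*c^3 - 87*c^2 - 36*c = (c + 3)*(c^5 + c^4 - 13*c^3 - 25*c^2 - 12*c) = (c + 3)^2*(c^4 - 2*c^3 - 7*c^2 - 4*c) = c*(c + 3)^2*(c^3 - 2*c^2 - 7*c - 4) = c*(c - 4)*(c + 3)^2*(c^2 + 2*c + 1) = c*(c - 4)*(c + 1)*(c + 3)^2*(c + 1)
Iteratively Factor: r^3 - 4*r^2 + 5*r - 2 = (r - 2)*(r^2 - 2*r + 1) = (r - 2)*(r - 1)*(r - 1)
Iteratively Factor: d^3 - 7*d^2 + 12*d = (d - 4)*(d^2 - 3*d) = d*(d - 4)*(d - 3)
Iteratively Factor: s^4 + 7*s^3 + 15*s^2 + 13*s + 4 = (s + 4)*(s^3 + 3*s^2 + 3*s + 1) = (s + 1)*(s + 4)*(s^2 + 2*s + 1) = (s + 1)^2*(s + 4)*(s + 1)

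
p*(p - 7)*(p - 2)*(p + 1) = p^4 - 8*p^3 + 5*p^2 + 14*p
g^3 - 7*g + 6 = (g - 2)*(g - 1)*(g + 3)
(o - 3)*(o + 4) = o^2 + o - 12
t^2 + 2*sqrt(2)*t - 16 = (t - 2*sqrt(2))*(t + 4*sqrt(2))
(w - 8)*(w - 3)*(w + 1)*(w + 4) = w^4 - 6*w^3 - 27*w^2 + 76*w + 96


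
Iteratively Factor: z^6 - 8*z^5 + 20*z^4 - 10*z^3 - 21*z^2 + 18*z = (z - 3)*(z^5 - 5*z^4 + 5*z^3 + 5*z^2 - 6*z) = (z - 3)*(z - 1)*(z^4 - 4*z^3 + z^2 + 6*z) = z*(z - 3)*(z - 1)*(z^3 - 4*z^2 + z + 6) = z*(z - 3)^2*(z - 1)*(z^2 - z - 2) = z*(z - 3)^2*(z - 2)*(z - 1)*(z + 1)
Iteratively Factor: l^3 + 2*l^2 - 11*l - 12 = (l + 1)*(l^2 + l - 12) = (l + 1)*(l + 4)*(l - 3)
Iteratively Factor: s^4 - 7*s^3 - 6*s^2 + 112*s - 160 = (s - 4)*(s^3 - 3*s^2 - 18*s + 40) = (s - 4)*(s + 4)*(s^2 - 7*s + 10) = (s - 5)*(s - 4)*(s + 4)*(s - 2)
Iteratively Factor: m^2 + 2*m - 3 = (m - 1)*(m + 3)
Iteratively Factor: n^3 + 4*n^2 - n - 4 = (n + 4)*(n^2 - 1) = (n + 1)*(n + 4)*(n - 1)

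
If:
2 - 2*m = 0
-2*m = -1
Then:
No Solution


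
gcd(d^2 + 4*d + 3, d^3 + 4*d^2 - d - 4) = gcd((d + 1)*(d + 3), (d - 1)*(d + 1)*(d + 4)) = d + 1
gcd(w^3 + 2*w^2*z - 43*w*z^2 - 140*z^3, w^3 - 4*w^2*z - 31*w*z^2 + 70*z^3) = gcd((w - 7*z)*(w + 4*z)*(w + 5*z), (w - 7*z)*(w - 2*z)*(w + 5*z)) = -w^2 + 2*w*z + 35*z^2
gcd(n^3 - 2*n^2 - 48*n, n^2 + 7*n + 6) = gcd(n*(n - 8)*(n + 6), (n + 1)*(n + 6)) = n + 6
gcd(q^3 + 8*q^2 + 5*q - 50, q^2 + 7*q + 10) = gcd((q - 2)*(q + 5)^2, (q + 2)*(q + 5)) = q + 5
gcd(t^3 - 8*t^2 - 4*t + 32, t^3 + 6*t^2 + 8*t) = t + 2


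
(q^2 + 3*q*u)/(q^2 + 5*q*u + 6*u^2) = q/(q + 2*u)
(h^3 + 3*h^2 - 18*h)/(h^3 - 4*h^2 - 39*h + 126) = h/(h - 7)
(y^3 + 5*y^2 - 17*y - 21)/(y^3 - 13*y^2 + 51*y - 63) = (y^2 + 8*y + 7)/(y^2 - 10*y + 21)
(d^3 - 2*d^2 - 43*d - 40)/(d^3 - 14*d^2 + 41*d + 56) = (d + 5)/(d - 7)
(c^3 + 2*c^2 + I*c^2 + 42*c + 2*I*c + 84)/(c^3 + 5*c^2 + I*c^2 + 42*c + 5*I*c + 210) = (c + 2)/(c + 5)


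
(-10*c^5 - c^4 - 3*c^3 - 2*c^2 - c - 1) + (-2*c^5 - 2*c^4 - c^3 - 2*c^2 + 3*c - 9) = -12*c^5 - 3*c^4 - 4*c^3 - 4*c^2 + 2*c - 10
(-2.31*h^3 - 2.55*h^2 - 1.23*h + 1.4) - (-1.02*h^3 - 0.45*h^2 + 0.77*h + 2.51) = -1.29*h^3 - 2.1*h^2 - 2.0*h - 1.11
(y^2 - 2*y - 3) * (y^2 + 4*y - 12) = y^4 + 2*y^3 - 23*y^2 + 12*y + 36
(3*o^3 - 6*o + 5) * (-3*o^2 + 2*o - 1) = -9*o^5 + 6*o^4 + 15*o^3 - 27*o^2 + 16*o - 5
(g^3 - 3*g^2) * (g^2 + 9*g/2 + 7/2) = g^5 + 3*g^4/2 - 10*g^3 - 21*g^2/2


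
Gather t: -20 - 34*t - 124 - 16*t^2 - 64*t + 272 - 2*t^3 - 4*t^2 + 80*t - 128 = -2*t^3 - 20*t^2 - 18*t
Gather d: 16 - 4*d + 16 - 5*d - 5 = 27 - 9*d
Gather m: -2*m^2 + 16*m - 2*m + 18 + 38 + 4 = -2*m^2 + 14*m + 60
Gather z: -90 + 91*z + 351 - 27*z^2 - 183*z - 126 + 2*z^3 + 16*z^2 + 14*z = 2*z^3 - 11*z^2 - 78*z + 135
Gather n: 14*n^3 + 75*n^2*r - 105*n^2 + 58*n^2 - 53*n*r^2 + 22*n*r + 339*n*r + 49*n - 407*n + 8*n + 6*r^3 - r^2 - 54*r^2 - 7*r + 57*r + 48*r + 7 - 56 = 14*n^3 + n^2*(75*r - 47) + n*(-53*r^2 + 361*r - 350) + 6*r^3 - 55*r^2 + 98*r - 49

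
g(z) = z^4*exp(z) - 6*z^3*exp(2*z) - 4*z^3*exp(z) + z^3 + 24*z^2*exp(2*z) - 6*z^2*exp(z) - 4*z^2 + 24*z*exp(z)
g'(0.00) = 24.00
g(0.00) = 0.00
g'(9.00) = -386432158526.97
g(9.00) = -159526376690.46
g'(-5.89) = 152.69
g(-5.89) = -338.46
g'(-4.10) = 82.79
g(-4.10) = -129.99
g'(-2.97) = 46.62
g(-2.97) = -57.51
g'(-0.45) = 7.90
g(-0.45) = -6.11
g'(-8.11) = 263.12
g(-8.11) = -794.74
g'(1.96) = 5943.39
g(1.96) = 2423.32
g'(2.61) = 21221.06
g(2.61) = 10457.12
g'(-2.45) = 32.71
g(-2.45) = -36.98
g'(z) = z^4*exp(z) - 12*z^3*exp(2*z) + 30*z^2*exp(2*z) - 18*z^2*exp(z) + 3*z^2 + 48*z*exp(2*z) + 12*z*exp(z) - 8*z + 24*exp(z)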